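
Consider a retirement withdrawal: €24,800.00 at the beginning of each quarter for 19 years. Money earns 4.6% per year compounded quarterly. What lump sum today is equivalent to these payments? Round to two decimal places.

This is an annuity due: 76 payments of €24,800.00 at the beginning of each quarter.
Periodic rate r = 0.046/4 per quarter; n is counted in quarters.
PV = PMT × [(1 − (1+r)^−n)/r] × (1+r) = 24,800 × [1 − (1+r)^−76] / r × (1+r) = €1,266,550.91

€1,266,550.91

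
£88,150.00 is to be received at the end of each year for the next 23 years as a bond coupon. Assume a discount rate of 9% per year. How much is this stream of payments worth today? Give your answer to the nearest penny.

This is an ordinary annuity: 23 payments of £88,150.00 at the end of each year.
Periodic rate r = 0.09 per year.
PV = PMT × [(1 − (1+r)^−n)/r] = 88,150 × [1 − (1+r)^−23] / r = £844,495.23

£844,495.23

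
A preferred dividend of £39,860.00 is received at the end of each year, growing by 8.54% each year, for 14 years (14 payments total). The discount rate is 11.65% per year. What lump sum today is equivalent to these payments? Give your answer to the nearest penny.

£418,669.31

Periodic rate r = 0.1165 per year.
Growing ordinary annuity: PV = PMT₁ × [1 − ((1+g)/(1+r))^n] / (r − g) = 39,860 × [1 − ((1+0.0854)/(1+r))^14] / (r − 0.0854) = £418,669.31.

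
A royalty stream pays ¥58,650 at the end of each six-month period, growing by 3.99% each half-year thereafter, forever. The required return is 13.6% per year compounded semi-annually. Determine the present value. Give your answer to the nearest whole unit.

¥2,087,189

Periodic rate r = 0.136/2 per half-year.
Growing perpetuity (Gordon): PV = PMT₁ / (r − g) = 58,650 / (r − 0.0399) = ¥2,087,189.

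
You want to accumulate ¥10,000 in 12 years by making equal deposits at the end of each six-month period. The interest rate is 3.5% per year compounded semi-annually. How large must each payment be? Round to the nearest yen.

Level ordinary annuity; solve FV = PMT × [((1+r)^n − 1)/r] for PMT.
Periodic rate r = 0.035/2 per half-year; n is counted in half-years.
With n = 24: PMT = 10,000 / ([((1+r)^n − 1)/r]) = ¥339

¥339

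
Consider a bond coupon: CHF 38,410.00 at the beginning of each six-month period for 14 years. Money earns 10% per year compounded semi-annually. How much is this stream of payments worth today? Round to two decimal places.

This is an annuity due: 28 payments of CHF 38,410.00 at the beginning of each six-month period.
Periodic rate r = 0.1/2 per half-year; n is counted in half-years.
PV = PMT × [(1 − (1+r)^−n)/r] × (1+r) = 38,410 × [1 − (1+r)^−28] / r × (1+r) = CHF 600,848.92

CHF 600,848.92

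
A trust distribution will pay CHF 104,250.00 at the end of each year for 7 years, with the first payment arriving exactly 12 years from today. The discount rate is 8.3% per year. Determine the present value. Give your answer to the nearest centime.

Ordinary annuity of 7 payments, first payment at period 12.
Periodic rate r = 0.083 per year.
The ordinary-annuity PV formula values the stream one period before the first payment (period 11); discount that back 11 periods:
PV₀ = 104,250 × [1 − (1+r)^−7] / r × (1+r)^−11 = CHF 223,488.35

CHF 223,488.35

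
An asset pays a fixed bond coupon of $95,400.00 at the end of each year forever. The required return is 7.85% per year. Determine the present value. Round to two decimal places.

Periodic rate r = 0.0785 per year.
Level perpetuity: PV = PMT / r = 95,400 / (0.0785) = $1,215,286.62.

$1,215,286.62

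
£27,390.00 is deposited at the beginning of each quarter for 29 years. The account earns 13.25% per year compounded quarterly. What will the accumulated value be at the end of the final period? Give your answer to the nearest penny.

£36,584,552.62

This is an annuity due: 116 deposits of £27,390.00 at the beginning of each quarter.
Periodic rate r = 0.1325/4 per quarter; n is counted in quarters.
FV = PMT × [((1+r)^n − 1)/r] × (1+r) = 27,390 × [(1+r)^116 − 1] / r × (1+r) = £36,584,552.62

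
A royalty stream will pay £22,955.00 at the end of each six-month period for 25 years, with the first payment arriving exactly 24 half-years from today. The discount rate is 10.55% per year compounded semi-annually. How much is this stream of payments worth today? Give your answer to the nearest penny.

£123,198.29

Ordinary annuity of 50 payments, first payment at period 24.
Periodic rate r = 0.1055/2 per half-year; n is counted in half-years.
The ordinary-annuity PV formula values the stream one period before the first payment (period 23); discount that back 23 periods:
PV₀ = 22,955 × [1 − (1+r)^−50] / r × (1+r)^−23 = £123,198.29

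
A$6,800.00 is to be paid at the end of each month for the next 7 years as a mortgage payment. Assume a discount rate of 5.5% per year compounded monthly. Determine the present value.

This is an ordinary annuity: 84 payments of A$6,800.00 at the end of each month.
Periodic rate r = 0.055/12 per month; n is counted in months.
PV = PMT × [(1 − (1+r)^−n)/r] = 6,800 × [1 − (1+r)^−84] / r = A$473,206.67

A$473,206.67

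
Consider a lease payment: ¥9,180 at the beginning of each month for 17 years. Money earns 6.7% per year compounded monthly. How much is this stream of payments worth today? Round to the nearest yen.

¥1,122,375

This is an annuity due: 204 payments of ¥9,180 at the beginning of each month.
Periodic rate r = 0.067/12 per month; n is counted in months.
PV = PMT × [(1 − (1+r)^−n)/r] × (1+r) = 9,180 × [1 − (1+r)^−204] / r × (1+r) = ¥1,122,375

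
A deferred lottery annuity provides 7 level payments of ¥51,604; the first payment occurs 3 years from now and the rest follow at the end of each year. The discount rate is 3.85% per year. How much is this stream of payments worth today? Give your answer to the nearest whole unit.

¥288,789

Ordinary annuity of 7 payments, first payment at period 3.
Periodic rate r = 0.0385 per year.
The ordinary-annuity PV formula values the stream one period before the first payment (period 2); discount that back 2 periods:
PV₀ = 51,604 × [1 − (1+r)^−7] / r × (1+r)^−2 = ¥288,789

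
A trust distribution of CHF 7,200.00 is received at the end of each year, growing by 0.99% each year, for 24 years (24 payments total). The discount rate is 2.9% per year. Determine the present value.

CHF 136,520.94

Periodic rate r = 0.029 per year.
Growing ordinary annuity: PV = PMT₁ × [1 − ((1+g)/(1+r))^n] / (r − g) = 7,200 × [1 − ((1+0.0099)/(1+r))^24] / (r − 0.0099) = CHF 136,520.94.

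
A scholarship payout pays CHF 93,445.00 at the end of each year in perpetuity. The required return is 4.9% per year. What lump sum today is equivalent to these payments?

CHF 1,907,040.82

Periodic rate r = 0.049 per year.
Level perpetuity: PV = PMT / r = 93,445 / (0.049) = CHF 1,907,040.82.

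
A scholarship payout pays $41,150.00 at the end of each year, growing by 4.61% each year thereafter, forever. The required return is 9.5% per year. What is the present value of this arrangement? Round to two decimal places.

$841,513.29

Periodic rate r = 0.095 per year.
Growing perpetuity (Gordon): PV = PMT₁ / (r − g) = 41,150 / (r − 0.0461) = $841,513.29.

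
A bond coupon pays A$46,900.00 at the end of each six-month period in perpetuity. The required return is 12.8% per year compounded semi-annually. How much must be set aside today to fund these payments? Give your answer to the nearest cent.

Periodic rate r = 0.128/2 per half-year.
Level perpetuity: PV = PMT / r = 46,900 / (0.128/2) = A$732,812.50.

A$732,812.50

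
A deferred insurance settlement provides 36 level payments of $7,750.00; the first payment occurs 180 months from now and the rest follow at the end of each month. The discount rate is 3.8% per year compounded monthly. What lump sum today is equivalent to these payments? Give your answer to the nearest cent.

$149,503.92

Ordinary annuity of 36 payments, first payment at period 180.
Periodic rate r = 0.038/12 per month; n is counted in months.
The ordinary-annuity PV formula values the stream one period before the first payment (period 179); discount that back 179 periods:
PV₀ = 7,750 × [1 − (1+r)^−36] / r × (1+r)^−179 = $149,503.92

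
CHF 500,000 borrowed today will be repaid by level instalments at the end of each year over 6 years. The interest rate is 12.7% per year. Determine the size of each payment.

CHF 124,033.42

Level ordinary annuity; solve PV = PMT × [(1 − (1+r)^−n)/r] for PMT.
Periodic rate r = 0.127 per year.
With n = 6: PMT = 500,000 / ([(1 − (1+r)^−n)/r]) = CHF 124,033.42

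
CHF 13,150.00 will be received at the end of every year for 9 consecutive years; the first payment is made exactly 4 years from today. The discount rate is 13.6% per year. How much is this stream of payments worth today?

CHF 45,021.88

Ordinary annuity of 9 payments, first payment at period 4.
Periodic rate r = 0.136 per year.
The ordinary-annuity PV formula values the stream one period before the first payment (period 3); discount that back 3 periods:
PV₀ = 13,150 × [1 − (1+r)^−9] / r × (1+r)^−3 = CHF 45,021.88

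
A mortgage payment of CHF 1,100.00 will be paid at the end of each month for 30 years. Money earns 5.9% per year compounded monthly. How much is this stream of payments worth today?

CHF 185,454.78

This is an ordinary annuity: 360 payments of CHF 1,100.00 at the end of each month.
Periodic rate r = 0.059/12 per month; n is counted in months.
PV = PMT × [(1 − (1+r)^−n)/r] = 1,100 × [1 − (1+r)^−360] / r = CHF 185,454.78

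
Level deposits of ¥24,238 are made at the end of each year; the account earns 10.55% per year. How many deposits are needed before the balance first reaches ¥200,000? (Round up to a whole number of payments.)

7 payments

Periodic rate r = 0.1055 per year.
Ordinary annuity FV: 200,000 = 24,238 × [((1+r)^n − 1)/r].
(1+r)^n = 1 + 200,000 × r / 24,238, so n = ln(1 + 200,000·r/24,238) / ln(1+r) = 6.24.
Round up to a whole number of payments: n = 7.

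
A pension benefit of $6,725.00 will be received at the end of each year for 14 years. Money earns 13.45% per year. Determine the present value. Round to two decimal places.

$41,455.10

This is an ordinary annuity: 14 payments of $6,725.00 at the end of each year.
Periodic rate r = 0.1345 per year.
PV = PMT × [(1 − (1+r)^−n)/r] = 6,725 × [1 − (1+r)^−14] / r = $41,455.10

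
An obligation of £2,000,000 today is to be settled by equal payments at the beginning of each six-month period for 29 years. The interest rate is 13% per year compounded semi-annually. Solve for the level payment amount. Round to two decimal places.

Level annuity due; solve PV = PMT × [(1 − (1+r)^−n)/r] × (1+r) for PMT.
Periodic rate r = 0.13/2 per half-year; n is counted in half-years.
With n = 58: PMT = 2,000,000 / ([(1 − (1+r)^−n)/r] × (1+r)) = £125,314.54

£125,314.54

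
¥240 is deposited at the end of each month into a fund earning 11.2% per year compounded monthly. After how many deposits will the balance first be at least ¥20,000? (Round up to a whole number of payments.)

62 payments

Periodic rate r = 0.112/12 per month; n is counted in months.
Ordinary annuity FV: 20,000 = 240 × [((1+r)^n − 1)/r].
(1+r)^n = 1 + 20,000 × r / 240, so n = ln(1 + 20,000·r/240) / ln(1+r) = 61.93.
Round up to a whole number of payments: n = 62.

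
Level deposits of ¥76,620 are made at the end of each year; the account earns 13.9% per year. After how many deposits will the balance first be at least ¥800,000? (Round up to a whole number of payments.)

7 payments

Periodic rate r = 0.139 per year.
Ordinary annuity FV: 800,000 = 76,620 × [((1+r)^n − 1)/r].
(1+r)^n = 1 + 800,000 × r / 76,620, so n = ln(1 + 800,000·r/76,620) / ln(1+r) = 6.89.
Round up to a whole number of payments: n = 7.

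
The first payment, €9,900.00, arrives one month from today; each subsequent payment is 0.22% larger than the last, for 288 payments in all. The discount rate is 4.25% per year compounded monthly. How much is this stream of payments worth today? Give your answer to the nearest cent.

Periodic rate r = 0.0425/12 per month; n is counted in months.
Growing ordinary annuity: PV = PMT₁ × [1 − ((1+g)/(1+r))^n] / (r − g) = 9,900 × [1 − ((1+0.0022)/(1+r))^288] / (r − 0.0022) = €2,359,392.70.

€2,359,392.70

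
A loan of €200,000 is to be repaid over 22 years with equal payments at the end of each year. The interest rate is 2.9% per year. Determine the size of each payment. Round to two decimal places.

Level ordinary annuity; solve PV = PMT × [(1 − (1+r)^−n)/r] for PMT.
Periodic rate r = 0.029 per year.
With n = 22: PMT = 200,000 / ([(1 − (1+r)^−n)/r]) = €12,424.09

€12,424.09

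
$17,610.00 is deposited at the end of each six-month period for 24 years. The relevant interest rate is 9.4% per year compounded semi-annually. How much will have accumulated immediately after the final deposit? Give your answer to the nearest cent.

This is an ordinary annuity: 48 deposits of $17,610.00 at the end of each six-month period.
Periodic rate r = 0.094/2 per half-year; n is counted in half-years.
FV = PMT × [((1+r)^n − 1)/r] = 17,610 × [(1+r)^48 − 1] / r = $3,022,371.33

$3,022,371.33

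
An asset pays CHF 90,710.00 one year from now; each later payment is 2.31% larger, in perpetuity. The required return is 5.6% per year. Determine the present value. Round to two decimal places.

CHF 2,757,142.86

Periodic rate r = 0.056 per year.
Growing perpetuity (Gordon): PV = PMT₁ / (r − g) = 90,710 / (r − 0.0231) = CHF 2,757,142.86.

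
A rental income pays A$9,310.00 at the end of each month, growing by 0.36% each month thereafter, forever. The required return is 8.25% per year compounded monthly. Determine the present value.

A$2,842,748.09

Periodic rate r = 0.0825/12 per month.
Growing perpetuity (Gordon): PV = PMT₁ / (r − g) = 9,310 / (r − 0.0036) = A$2,842,748.09.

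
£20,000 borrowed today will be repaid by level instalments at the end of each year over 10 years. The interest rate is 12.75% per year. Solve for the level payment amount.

£3,649.04

Level ordinary annuity; solve PV = PMT × [(1 − (1+r)^−n)/r] for PMT.
Periodic rate r = 0.1275 per year.
With n = 10: PMT = 20,000 / ([(1 − (1+r)^−n)/r]) = £3,649.04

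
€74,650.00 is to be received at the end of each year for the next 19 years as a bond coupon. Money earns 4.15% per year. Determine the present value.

€968,073.58

This is an ordinary annuity: 19 payments of €74,650.00 at the end of each year.
Periodic rate r = 0.0415 per year.
PV = PMT × [(1 − (1+r)^−n)/r] = 74,650 × [1 − (1+r)^−19] / r = €968,073.58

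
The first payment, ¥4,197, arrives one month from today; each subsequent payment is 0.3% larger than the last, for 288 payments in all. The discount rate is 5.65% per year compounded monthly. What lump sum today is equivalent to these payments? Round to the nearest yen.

Periodic rate r = 0.0565/12 per month; n is counted in months.
Growing ordinary annuity: PV = PMT₁ × [1 − ((1+g)/(1+r))^n] / (r − g) = 4,197 × [1 − ((1+0.003)/(1+r))^288] / (r − 0.003) = ¥951,859.

¥951,859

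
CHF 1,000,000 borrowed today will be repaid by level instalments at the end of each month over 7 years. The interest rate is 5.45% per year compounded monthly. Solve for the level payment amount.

CHF 14,346.32

Level ordinary annuity; solve PV = PMT × [(1 − (1+r)^−n)/r] for PMT.
Periodic rate r = 0.0545/12 per month; n is counted in months.
With n = 84: PMT = 1,000,000 / ([(1 − (1+r)^−n)/r]) = CHF 14,346.32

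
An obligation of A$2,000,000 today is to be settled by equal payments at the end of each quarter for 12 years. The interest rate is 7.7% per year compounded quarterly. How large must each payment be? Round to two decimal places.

A$64,212.57

Level ordinary annuity; solve PV = PMT × [(1 − (1+r)^−n)/r] for PMT.
Periodic rate r = 0.077/4 per quarter; n is counted in quarters.
With n = 48: PMT = 2,000,000 / ([(1 − (1+r)^−n)/r]) = A$64,212.57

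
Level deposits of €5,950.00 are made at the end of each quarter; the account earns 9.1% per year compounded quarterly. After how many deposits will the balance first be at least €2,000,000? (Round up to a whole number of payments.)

Periodic rate r = 0.091/4 per quarter; n is counted in quarters.
Ordinary annuity FV: 2,000,000 = 5,950 × [((1+r)^n − 1)/r].
(1+r)^n = 1 + 2,000,000 × r / 5,950, so n = ln(1 + 2,000,000·r/5,950) / ln(1+r) = 95.90.
Round up to a whole number of payments: n = 96.

96 payments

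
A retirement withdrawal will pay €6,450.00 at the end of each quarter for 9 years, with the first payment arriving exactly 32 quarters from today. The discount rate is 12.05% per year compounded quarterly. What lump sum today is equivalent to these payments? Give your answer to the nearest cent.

€56,009.39

Ordinary annuity of 36 payments, first payment at period 32.
Periodic rate r = 0.1205/4 per quarter; n is counted in quarters.
The ordinary-annuity PV formula values the stream one period before the first payment (period 31); discount that back 31 periods:
PV₀ = 6,450 × [1 − (1+r)^−36] / r × (1+r)^−31 = €56,009.39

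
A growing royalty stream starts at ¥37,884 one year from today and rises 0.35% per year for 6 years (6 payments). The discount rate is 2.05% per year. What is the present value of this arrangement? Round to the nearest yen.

¥213,665

Periodic rate r = 0.0205 per year.
Growing ordinary annuity: PV = PMT₁ × [1 − ((1+g)/(1+r))^n] / (r − g) = 37,884 × [1 − ((1+0.0035)/(1+r))^6] / (r − 0.0035) = ¥213,665.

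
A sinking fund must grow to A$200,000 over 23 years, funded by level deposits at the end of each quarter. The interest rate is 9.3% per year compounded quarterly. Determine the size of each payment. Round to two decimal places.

Level ordinary annuity; solve FV = PMT × [((1+r)^n − 1)/r] for PMT.
Periodic rate r = 0.093/4 per quarter; n is counted in quarters.
With n = 92: PMT = 200,000 / ([((1+r)^n − 1)/r]) = A$638.25

A$638.25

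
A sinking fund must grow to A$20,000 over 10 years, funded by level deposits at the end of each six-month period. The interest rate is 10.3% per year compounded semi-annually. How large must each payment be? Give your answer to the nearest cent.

Level ordinary annuity; solve FV = PMT × [((1+r)^n − 1)/r] for PMT.
Periodic rate r = 0.103/2 per half-year; n is counted in half-years.
With n = 20: PMT = 20,000 / ([((1+r)^n − 1)/r]) = A$595.33

A$595.33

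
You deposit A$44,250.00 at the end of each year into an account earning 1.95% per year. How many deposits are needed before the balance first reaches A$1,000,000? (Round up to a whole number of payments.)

19 payments

Periodic rate r = 0.0195 per year.
Ordinary annuity FV: 1,000,000 = 44,250 × [((1+r)^n − 1)/r].
(1+r)^n = 1 + 1,000,000 × r / 44,250, so n = ln(1 + 1,000,000·r/44,250) / ln(1+r) = 18.91.
Round up to a whole number of payments: n = 19.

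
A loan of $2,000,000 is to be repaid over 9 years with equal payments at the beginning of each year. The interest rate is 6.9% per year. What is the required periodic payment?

Level annuity due; solve PV = PMT × [(1 − (1+r)^−n)/r] × (1+r) for PMT.
Periodic rate r = 0.069 per year.
With n = 9: PMT = 2,000,000 / ([(1 − (1+r)^−n)/r] × (1+r)) = $285,938.62

$285,938.62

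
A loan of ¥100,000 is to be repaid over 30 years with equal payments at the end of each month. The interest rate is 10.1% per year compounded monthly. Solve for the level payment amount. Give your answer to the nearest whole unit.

Level ordinary annuity; solve PV = PMT × [(1 − (1+r)^−n)/r] for PMT.
Periodic rate r = 0.101/12 per month; n is counted in months.
With n = 360: PMT = 100,000 / ([(1 − (1+r)^−n)/r]) = ¥885

¥885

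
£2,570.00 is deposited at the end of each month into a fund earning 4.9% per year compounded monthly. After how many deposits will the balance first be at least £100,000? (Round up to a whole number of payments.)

Periodic rate r = 0.049/12 per month; n is counted in months.
Ordinary annuity FV: 100,000 = 2,570 × [((1+r)^n − 1)/r].
(1+r)^n = 1 + 100,000 × r / 2,570, so n = ln(1 + 100,000·r/2,570) / ln(1+r) = 36.19.
Round up to a whole number of payments: n = 37.

37 payments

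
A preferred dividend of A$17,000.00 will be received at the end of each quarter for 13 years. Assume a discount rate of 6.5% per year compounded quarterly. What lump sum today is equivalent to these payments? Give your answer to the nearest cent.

This is an ordinary annuity: 52 payments of A$17,000.00 at the end of each quarter.
Periodic rate r = 0.065/4 per quarter; n is counted in quarters.
PV = PMT × [(1 − (1+r)^−n)/r] = 17,000 × [1 − (1+r)^−52] / r = A$593,708.10

A$593,708.10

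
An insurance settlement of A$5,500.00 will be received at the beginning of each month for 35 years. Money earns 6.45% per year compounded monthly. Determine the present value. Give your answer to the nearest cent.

This is an annuity due: 420 payments of A$5,500.00 at the beginning of each month.
Periodic rate r = 0.0645/12 per month; n is counted in months.
PV = PMT × [(1 − (1+r)^−n)/r] × (1+r) = 5,500 × [1 − (1+r)^−420] / r × (1+r) = A$920,483.36

A$920,483.36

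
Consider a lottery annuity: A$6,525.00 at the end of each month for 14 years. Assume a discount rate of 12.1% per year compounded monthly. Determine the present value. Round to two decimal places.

This is an ordinary annuity: 168 payments of A$6,525.00 at the end of each month.
Periodic rate r = 0.121/12 per month; n is counted in months.
PV = PMT × [(1 − (1+r)^−n)/r] = 6,525 × [1 − (1+r)^−168] / r = A$527,166.92

A$527,166.92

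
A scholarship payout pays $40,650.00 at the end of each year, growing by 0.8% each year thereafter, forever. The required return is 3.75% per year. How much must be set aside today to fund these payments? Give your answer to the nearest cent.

Periodic rate r = 0.0375 per year.
Growing perpetuity (Gordon): PV = PMT₁ / (r − g) = 40,650 / (r − 0.008) = $1,377,966.10.

$1,377,966.10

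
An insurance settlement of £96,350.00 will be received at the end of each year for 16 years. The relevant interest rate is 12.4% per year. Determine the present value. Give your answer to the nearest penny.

This is an ordinary annuity: 16 payments of £96,350.00 at the end of each year.
Periodic rate r = 0.124 per year.
PV = PMT × [(1 − (1+r)^−n)/r] = 96,350 × [1 − (1+r)^−16] / r = £657,295.48

£657,295.48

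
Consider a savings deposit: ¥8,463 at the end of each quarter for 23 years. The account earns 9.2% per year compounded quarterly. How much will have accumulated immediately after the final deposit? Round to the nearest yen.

This is an ordinary annuity: 92 deposits of ¥8,463 at the end of each quarter.
Periodic rate r = 0.092/4 per quarter; n is counted in quarters.
FV = PMT × [((1+r)^n − 1)/r] = 8,463 × [(1+r)^92 − 1] / r = ¥2,612,994

¥2,612,994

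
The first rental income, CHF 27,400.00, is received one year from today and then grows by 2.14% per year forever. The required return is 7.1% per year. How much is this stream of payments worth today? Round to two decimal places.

Periodic rate r = 0.071 per year.
Growing perpetuity (Gordon): PV = PMT₁ / (r − g) = 27,400 / (r − 0.0214) = CHF 552,419.35.

CHF 552,419.35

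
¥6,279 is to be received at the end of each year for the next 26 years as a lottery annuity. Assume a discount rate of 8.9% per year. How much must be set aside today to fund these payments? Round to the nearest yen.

This is an ordinary annuity: 26 payments of ¥6,279 at the end of each year.
Periodic rate r = 0.089 per year.
PV = PMT × [(1 − (1+r)^−n)/r] = 6,279 × [1 − (1+r)^−26] / r = ¥62,863

¥62,863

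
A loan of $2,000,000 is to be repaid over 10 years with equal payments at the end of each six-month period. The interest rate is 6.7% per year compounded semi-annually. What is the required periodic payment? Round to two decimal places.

$138,818.98

Level ordinary annuity; solve PV = PMT × [(1 − (1+r)^−n)/r] for PMT.
Periodic rate r = 0.067/2 per half-year; n is counted in half-years.
With n = 20: PMT = 2,000,000 / ([(1 − (1+r)^−n)/r]) = $138,818.98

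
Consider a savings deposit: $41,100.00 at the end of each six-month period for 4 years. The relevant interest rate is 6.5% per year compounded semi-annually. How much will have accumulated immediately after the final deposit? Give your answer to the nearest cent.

$368,733.44

This is an ordinary annuity: 8 deposits of $41,100.00 at the end of each six-month period.
Periodic rate r = 0.065/2 per half-year; n is counted in half-years.
FV = PMT × [((1+r)^n − 1)/r] = 41,100 × [(1+r)^8 − 1] / r = $368,733.44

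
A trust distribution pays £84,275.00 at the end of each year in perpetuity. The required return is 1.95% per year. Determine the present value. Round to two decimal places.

Periodic rate r = 0.0195 per year.
Level perpetuity: PV = PMT / r = 84,275 / (0.0195) = £4,321,794.87.

£4,321,794.87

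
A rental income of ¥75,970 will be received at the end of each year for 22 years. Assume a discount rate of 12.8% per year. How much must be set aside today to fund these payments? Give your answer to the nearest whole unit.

This is an ordinary annuity: 22 payments of ¥75,970 at the end of each year.
Periodic rate r = 0.128 per year.
PV = PMT × [(1 − (1+r)^−n)/r] = 75,970 × [1 − (1+r)^−22] / r = ¥551,575

¥551,575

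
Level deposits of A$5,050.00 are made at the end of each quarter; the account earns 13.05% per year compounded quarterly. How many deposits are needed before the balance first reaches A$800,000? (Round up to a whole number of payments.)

Periodic rate r = 0.1305/4 per quarter; n is counted in quarters.
Ordinary annuity FV: 800,000 = 5,050 × [((1+r)^n − 1)/r].
(1+r)^n = 1 + 800,000 × r / 5,050, so n = ln(1 + 800,000·r/5,050) / ln(1+r) = 56.67.
Round up to a whole number of payments: n = 57.

57 payments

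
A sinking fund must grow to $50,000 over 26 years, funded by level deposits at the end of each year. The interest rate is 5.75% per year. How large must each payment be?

Level ordinary annuity; solve FV = PMT × [((1+r)^n − 1)/r] for PMT.
Periodic rate r = 0.0575 per year.
With n = 26: PMT = 50,000 / ([((1+r)^n − 1)/r]) = $876.93

$876.93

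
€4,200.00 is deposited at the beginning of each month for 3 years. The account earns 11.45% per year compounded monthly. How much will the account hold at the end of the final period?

This is an annuity due: 36 deposits of €4,200.00 at the beginning of each month.
Periodic rate r = 0.1145/12 per month; n is counted in months.
FV = PMT × [((1+r)^n − 1)/r] × (1+r) = 4,200 × [(1+r)^36 − 1] / r × (1+r) = €181,118.01

€181,118.01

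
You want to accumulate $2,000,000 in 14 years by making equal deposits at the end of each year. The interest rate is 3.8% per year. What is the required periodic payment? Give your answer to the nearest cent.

Level ordinary annuity; solve FV = PMT × [((1+r)^n − 1)/r] for PMT.
Periodic rate r = 0.038 per year.
With n = 14: PMT = 2,000,000 / ([((1+r)^n − 1)/r]) = $110,846.52

$110,846.52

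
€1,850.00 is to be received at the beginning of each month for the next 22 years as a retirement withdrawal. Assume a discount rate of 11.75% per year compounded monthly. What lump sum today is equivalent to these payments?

This is an annuity due: 264 payments of €1,850.00 at the beginning of each month.
Periodic rate r = 0.1175/12 per month; n is counted in months.
PV = PMT × [(1 − (1+r)^−n)/r] × (1+r) = 1,850 × [1 − (1+r)^−264] / r × (1+r) = €176,219.63

€176,219.63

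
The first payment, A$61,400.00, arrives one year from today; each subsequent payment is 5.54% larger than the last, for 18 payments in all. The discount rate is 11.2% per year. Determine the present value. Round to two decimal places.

Periodic rate r = 0.112 per year.
Growing ordinary annuity: PV = PMT₁ × [1 − ((1+g)/(1+r))^n] / (r − g) = 61,400 × [1 − ((1+0.0554)/(1+r))^18] / (r − 0.0554) = A$661,188.65.

A$661,188.65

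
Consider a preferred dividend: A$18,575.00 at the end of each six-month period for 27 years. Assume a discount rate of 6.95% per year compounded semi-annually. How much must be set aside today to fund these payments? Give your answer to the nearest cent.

A$450,031.63

This is an ordinary annuity: 54 payments of A$18,575.00 at the end of each six-month period.
Periodic rate r = 0.0695/2 per half-year; n is counted in half-years.
PV = PMT × [(1 − (1+r)^−n)/r] = 18,575 × [1 − (1+r)^−54] / r = A$450,031.63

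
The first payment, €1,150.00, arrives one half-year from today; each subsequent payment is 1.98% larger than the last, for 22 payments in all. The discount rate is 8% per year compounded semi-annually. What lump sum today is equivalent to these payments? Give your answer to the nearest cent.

Periodic rate r = 0.08/2 per half-year; n is counted in half-years.
Growing ordinary annuity: PV = PMT₁ × [1 − ((1+g)/(1+r))^n] / (r − g) = 1,150 × [1 − ((1+0.0198)/(1+r))^22] / (r − 0.0198) = €19,952.71.

€19,952.71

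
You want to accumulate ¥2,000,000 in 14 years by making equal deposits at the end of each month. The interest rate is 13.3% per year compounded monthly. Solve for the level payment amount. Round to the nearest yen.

Level ordinary annuity; solve FV = PMT × [((1+r)^n − 1)/r] for PMT.
Periodic rate r = 0.133/12 per month; n is counted in months.
With n = 168: PMT = 2,000,000 / ([((1+r)^n − 1)/r]) = ¥4,127

¥4,127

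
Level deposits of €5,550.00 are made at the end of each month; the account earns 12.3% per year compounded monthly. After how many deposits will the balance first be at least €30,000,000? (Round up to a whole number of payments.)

396 payments

Periodic rate r = 0.123/12 per month; n is counted in months.
Ordinary annuity FV: 30,000,000 = 5,550 × [((1+r)^n − 1)/r].
(1+r)^n = 1 + 30,000,000 × r / 5,550, so n = ln(1 + 30,000,000·r/5,550) / ln(1+r) = 395.43.
Round up to a whole number of payments: n = 396.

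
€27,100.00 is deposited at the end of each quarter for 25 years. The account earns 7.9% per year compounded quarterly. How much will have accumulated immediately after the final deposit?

This is an ordinary annuity: 100 deposits of €27,100.00 at the end of each quarter.
Periodic rate r = 0.079/4 per quarter; n is counted in quarters.
FV = PMT × [((1+r)^n − 1)/r] = 27,100 × [(1+r)^100 − 1] / r = €8,327,889.55

€8,327,889.55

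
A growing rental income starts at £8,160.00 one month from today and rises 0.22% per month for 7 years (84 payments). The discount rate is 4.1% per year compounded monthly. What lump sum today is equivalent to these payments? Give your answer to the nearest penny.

£649,844.12

Periodic rate r = 0.041/12 per month; n is counted in months.
Growing ordinary annuity: PV = PMT₁ × [1 − ((1+g)/(1+r))^n] / (r − g) = 8,160 × [1 − ((1+0.0022)/(1+r))^84] / (r − 0.0022) = £649,844.12.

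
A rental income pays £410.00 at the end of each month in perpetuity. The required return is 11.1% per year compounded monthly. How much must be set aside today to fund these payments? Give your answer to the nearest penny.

£44,324.32

Periodic rate r = 0.111/12 per month.
Level perpetuity: PV = PMT / r = 410 / (0.111/12) = £44,324.32.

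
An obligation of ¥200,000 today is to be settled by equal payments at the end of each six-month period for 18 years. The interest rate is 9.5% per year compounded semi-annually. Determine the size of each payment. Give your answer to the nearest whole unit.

¥11,701

Level ordinary annuity; solve PV = PMT × [(1 − (1+r)^−n)/r] for PMT.
Periodic rate r = 0.095/2 per half-year; n is counted in half-years.
With n = 36: PMT = 200,000 / ([(1 − (1+r)^−n)/r]) = ¥11,701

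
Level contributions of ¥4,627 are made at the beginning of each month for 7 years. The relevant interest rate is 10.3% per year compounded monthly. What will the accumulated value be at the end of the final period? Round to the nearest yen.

¥570,973

This is an annuity due: 84 deposits of ¥4,627 at the beginning of each month.
Periodic rate r = 0.103/12 per month; n is counted in months.
FV = PMT × [((1+r)^n − 1)/r] × (1+r) = 4,627 × [(1+r)^84 − 1] / r × (1+r) = ¥570,973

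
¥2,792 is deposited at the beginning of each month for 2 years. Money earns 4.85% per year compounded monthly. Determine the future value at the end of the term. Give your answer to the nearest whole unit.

This is an annuity due: 24 deposits of ¥2,792 at the beginning of each month.
Periodic rate r = 0.0485/12 per month; n is counted in months.
FV = PMT × [((1+r)^n − 1)/r] × (1+r) = 2,792 × [(1+r)^24 − 1] / r × (1+r) = ¥70,501

¥70,501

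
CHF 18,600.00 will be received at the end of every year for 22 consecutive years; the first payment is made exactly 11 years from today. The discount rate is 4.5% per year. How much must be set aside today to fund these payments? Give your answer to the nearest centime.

CHF 165,096.81

Ordinary annuity of 22 payments, first payment at period 11.
Periodic rate r = 0.045 per year.
The ordinary-annuity PV formula values the stream one period before the first payment (period 10); discount that back 10 periods:
PV₀ = 18,600 × [1 − (1+r)^−22] / r × (1+r)^−10 = CHF 165,096.81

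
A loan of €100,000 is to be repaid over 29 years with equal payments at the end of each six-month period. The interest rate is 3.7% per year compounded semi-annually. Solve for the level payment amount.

Level ordinary annuity; solve PV = PMT × [(1 − (1+r)^−n)/r] for PMT.
Periodic rate r = 0.037/2 per half-year; n is counted in half-years.
With n = 58: PMT = 100,000 / ([(1 − (1+r)^−n)/r]) = €2,825.94

€2,825.94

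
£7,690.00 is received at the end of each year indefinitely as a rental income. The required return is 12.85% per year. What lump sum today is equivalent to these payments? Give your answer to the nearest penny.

Periodic rate r = 0.1285 per year.
Level perpetuity: PV = PMT / r = 7,690 / (0.1285) = £59,844.36.

£59,844.36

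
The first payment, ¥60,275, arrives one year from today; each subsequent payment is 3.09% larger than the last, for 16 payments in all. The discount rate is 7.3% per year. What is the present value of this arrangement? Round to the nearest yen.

Periodic rate r = 0.073 per year.
Growing ordinary annuity: PV = PMT₁ × [1 − ((1+g)/(1+r))^n] / (r − g) = 60,275 × [1 − ((1+0.0309)/(1+r))^16] / (r − 0.0309) = ¥677,097.

¥677,097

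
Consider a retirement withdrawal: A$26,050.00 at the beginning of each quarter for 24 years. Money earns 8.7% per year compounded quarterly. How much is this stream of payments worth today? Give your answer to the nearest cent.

This is an annuity due: 96 payments of A$26,050.00 at the beginning of each quarter.
Periodic rate r = 0.087/4 per quarter; n is counted in quarters.
PV = PMT × [(1 − (1+r)^−n)/r] × (1+r) = 26,050 × [1 − (1+r)^−96] / r × (1+r) = A$1,068,652.84

A$1,068,652.84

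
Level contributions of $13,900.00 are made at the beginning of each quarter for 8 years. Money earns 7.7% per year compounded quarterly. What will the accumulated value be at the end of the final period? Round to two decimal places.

This is an annuity due: 32 deposits of $13,900.00 at the beginning of each quarter.
Periodic rate r = 0.077/4 per quarter; n is counted in quarters.
FV = PMT × [((1+r)^n − 1)/r] × (1+r) = 13,900 × [(1+r)^32 − 1] / r × (1+r) = $618,736.74

$618,736.74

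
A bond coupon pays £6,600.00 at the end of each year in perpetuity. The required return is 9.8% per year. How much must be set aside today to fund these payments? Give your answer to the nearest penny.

£67,346.94

Periodic rate r = 0.098 per year.
Level perpetuity: PV = PMT / r = 6,600 / (0.098) = £67,346.94.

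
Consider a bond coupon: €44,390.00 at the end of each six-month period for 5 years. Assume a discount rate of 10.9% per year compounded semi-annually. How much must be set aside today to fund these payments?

This is an ordinary annuity: 10 payments of €44,390.00 at the end of each six-month period.
Periodic rate r = 0.109/2 per half-year; n is counted in half-years.
PV = PMT × [(1 − (1+r)^−n)/r] = 44,390 × [1 − (1+r)^−10] / r = €335,399.13

€335,399.13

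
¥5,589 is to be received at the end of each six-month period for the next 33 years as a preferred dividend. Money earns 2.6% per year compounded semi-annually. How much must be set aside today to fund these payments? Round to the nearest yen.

¥246,621

This is an ordinary annuity: 66 payments of ¥5,589 at the end of each six-month period.
Periodic rate r = 0.026/2 per half-year; n is counted in half-years.
PV = PMT × [(1 − (1+r)^−n)/r] = 5,589 × [1 − (1+r)^−66] / r = ¥246,621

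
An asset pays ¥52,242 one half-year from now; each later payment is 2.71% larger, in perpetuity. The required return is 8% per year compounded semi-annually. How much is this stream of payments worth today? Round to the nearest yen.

¥4,049,767

Periodic rate r = 0.08/2 per half-year.
Growing perpetuity (Gordon): PV = PMT₁ / (r − g) = 52,242 / (r − 0.0271) = ¥4,049,767.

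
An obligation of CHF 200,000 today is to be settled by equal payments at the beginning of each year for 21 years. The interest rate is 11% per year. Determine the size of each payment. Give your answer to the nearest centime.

CHF 22,313.14

Level annuity due; solve PV = PMT × [(1 − (1+r)^−n)/r] × (1+r) for PMT.
Periodic rate r = 0.11 per year.
With n = 21: PMT = 200,000 / ([(1 − (1+r)^−n)/r] × (1+r)) = CHF 22,313.14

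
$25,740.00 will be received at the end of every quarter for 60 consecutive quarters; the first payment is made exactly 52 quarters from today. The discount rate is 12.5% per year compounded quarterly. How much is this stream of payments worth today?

$144,411.36

Ordinary annuity of 60 payments, first payment at period 52.
Periodic rate r = 0.125/4 per quarter; n is counted in quarters.
The ordinary-annuity PV formula values the stream one period before the first payment (period 51); discount that back 51 periods:
PV₀ = 25,740 × [1 − (1+r)^−60] / r × (1+r)^−51 = $144,411.36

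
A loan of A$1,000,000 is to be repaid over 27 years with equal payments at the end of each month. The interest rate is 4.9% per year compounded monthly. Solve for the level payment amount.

Level ordinary annuity; solve PV = PMT × [(1 − (1+r)^−n)/r] for PMT.
Periodic rate r = 0.049/12 per month; n is counted in months.
With n = 324: PMT = 1,000,000 / ([(1 − (1+r)^−n)/r]) = A$5,571.12

A$5,571.12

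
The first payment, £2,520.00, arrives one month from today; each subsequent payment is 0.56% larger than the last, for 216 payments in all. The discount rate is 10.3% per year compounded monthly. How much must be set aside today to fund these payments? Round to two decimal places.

£399,231.53

Periodic rate r = 0.103/12 per month; n is counted in months.
Growing ordinary annuity: PV = PMT₁ × [1 − ((1+g)/(1+r))^n] / (r − g) = 2,520 × [1 − ((1+0.0056)/(1+r))^216] / (r − 0.0056) = £399,231.53.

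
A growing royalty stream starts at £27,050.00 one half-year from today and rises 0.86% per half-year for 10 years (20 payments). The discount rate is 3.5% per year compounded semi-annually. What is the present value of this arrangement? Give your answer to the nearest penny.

Periodic rate r = 0.035/2 per half-year; n is counted in half-years.
Growing ordinary annuity: PV = PMT₁ × [1 − ((1+g)/(1+r))^n] / (r − g) = 27,050 × [1 − ((1+0.0086)/(1+r))^20] / (r − 0.0086) = £489,748.56.

£489,748.56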